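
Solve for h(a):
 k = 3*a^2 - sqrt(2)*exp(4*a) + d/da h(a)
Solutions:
 h(a) = C1 - a^3 + a*k + sqrt(2)*exp(4*a)/4


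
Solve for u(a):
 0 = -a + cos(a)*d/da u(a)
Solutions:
 u(a) = C1 + Integral(a/cos(a), a)


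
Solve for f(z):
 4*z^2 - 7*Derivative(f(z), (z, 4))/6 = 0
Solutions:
 f(z) = C1 + C2*z + C3*z^2 + C4*z^3 + z^6/105


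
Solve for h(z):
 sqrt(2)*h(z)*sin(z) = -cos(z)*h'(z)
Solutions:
 h(z) = C1*cos(z)^(sqrt(2))


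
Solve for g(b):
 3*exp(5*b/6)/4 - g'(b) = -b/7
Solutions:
 g(b) = C1 + b^2/14 + 9*exp(5*b/6)/10


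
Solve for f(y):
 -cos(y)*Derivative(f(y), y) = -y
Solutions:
 f(y) = C1 + Integral(y/cos(y), y)


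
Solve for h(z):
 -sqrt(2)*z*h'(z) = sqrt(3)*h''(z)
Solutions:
 h(z) = C1 + C2*erf(6^(3/4)*z/6)


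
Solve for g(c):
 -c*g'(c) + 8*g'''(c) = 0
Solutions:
 g(c) = C1 + Integral(C2*airyai(c/2) + C3*airybi(c/2), c)


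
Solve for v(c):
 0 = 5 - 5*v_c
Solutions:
 v(c) = C1 + c


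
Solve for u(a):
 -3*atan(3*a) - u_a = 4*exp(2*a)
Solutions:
 u(a) = C1 - 3*a*atan(3*a) - 2*exp(2*a) + log(9*a^2 + 1)/2


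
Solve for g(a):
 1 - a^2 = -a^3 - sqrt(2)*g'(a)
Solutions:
 g(a) = C1 - sqrt(2)*a^4/8 + sqrt(2)*a^3/6 - sqrt(2)*a/2


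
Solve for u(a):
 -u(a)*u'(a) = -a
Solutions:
 u(a) = -sqrt(C1 + a^2)
 u(a) = sqrt(C1 + a^2)


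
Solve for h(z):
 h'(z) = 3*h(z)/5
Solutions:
 h(z) = C1*exp(3*z/5)


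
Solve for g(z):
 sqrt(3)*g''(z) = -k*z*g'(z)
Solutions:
 g(z) = Piecewise((-sqrt(2)*3^(1/4)*sqrt(pi)*C1*erf(sqrt(2)*3^(3/4)*sqrt(k)*z/6)/(2*sqrt(k)) - C2, (k > 0) | (k < 0)), (-C1*z - C2, True))


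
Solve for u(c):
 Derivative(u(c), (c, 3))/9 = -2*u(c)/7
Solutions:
 u(c) = C3*exp(c*(-18^(1/3)*7^(2/3) + 3*2^(1/3)*21^(2/3))/28)*sin(3*2^(1/3)*3^(1/6)*7^(2/3)*c/14) + C4*exp(c*(-18^(1/3)*7^(2/3) + 3*2^(1/3)*21^(2/3))/28)*cos(3*2^(1/3)*3^(1/6)*7^(2/3)*c/14) + C5*exp(-c*(18^(1/3)*7^(2/3) + 3*2^(1/3)*21^(2/3))/28) + (C1*sin(3*2^(1/3)*3^(1/6)*7^(2/3)*c/14) + C2*cos(3*2^(1/3)*3^(1/6)*7^(2/3)*c/14))*exp(18^(1/3)*7^(2/3)*c/14)


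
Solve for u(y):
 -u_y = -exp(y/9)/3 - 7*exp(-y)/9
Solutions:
 u(y) = C1 + 3*exp(y/9) - 7*exp(-y)/9


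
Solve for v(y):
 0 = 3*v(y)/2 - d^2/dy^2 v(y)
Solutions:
 v(y) = C1*exp(-sqrt(6)*y/2) + C2*exp(sqrt(6)*y/2)


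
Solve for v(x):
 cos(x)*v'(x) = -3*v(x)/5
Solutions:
 v(x) = C1*(sin(x) - 1)^(3/10)/(sin(x) + 1)^(3/10)


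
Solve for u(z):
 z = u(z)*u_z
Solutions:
 u(z) = -sqrt(C1 + z^2)
 u(z) = sqrt(C1 + z^2)


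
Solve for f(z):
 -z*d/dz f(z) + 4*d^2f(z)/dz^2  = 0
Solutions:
 f(z) = C1 + C2*erfi(sqrt(2)*z/4)


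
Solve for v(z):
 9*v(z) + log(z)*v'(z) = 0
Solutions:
 v(z) = C1*exp(-9*li(z))


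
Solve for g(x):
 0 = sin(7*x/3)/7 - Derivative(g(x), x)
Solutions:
 g(x) = C1 - 3*cos(7*x/3)/49


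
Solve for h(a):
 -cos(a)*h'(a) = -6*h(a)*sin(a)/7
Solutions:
 h(a) = C1/cos(a)^(6/7)


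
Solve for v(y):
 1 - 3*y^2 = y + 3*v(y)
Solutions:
 v(y) = -y^2 - y/3 + 1/3


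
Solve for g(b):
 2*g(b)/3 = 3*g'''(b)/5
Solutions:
 g(b) = C3*exp(30^(1/3)*b/3) + (C1*sin(10^(1/3)*3^(5/6)*b/6) + C2*cos(10^(1/3)*3^(5/6)*b/6))*exp(-30^(1/3)*b/6)


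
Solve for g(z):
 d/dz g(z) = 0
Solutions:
 g(z) = C1


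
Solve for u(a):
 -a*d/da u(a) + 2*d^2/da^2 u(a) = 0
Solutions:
 u(a) = C1 + C2*erfi(a/2)


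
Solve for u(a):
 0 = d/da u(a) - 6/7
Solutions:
 u(a) = C1 + 6*a/7


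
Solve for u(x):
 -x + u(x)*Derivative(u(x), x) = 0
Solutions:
 u(x) = -sqrt(C1 + x^2)
 u(x) = sqrt(C1 + x^2)


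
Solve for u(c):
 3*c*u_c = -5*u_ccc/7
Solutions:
 u(c) = C1 + Integral(C2*airyai(-21^(1/3)*5^(2/3)*c/5) + C3*airybi(-21^(1/3)*5^(2/3)*c/5), c)


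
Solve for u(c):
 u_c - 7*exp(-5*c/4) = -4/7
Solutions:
 u(c) = C1 - 4*c/7 - 28*exp(-5*c/4)/5


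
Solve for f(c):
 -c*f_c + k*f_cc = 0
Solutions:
 f(c) = C1 + C2*erf(sqrt(2)*c*sqrt(-1/k)/2)/sqrt(-1/k)


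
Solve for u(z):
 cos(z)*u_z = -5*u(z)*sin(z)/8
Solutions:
 u(z) = C1*cos(z)^(5/8)


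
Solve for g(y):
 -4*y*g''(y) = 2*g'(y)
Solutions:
 g(y) = C1 + C2*sqrt(y)


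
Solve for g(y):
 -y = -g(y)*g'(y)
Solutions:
 g(y) = -sqrt(C1 + y^2)
 g(y) = sqrt(C1 + y^2)


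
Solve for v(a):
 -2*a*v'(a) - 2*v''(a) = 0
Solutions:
 v(a) = C1 + C2*erf(sqrt(2)*a/2)


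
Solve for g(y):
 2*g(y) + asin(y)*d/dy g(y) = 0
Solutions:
 g(y) = C1*exp(-2*Integral(1/asin(y), y))


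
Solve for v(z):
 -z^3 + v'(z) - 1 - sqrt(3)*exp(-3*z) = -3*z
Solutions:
 v(z) = C1 + z^4/4 - 3*z^2/2 + z - sqrt(3)*exp(-3*z)/3


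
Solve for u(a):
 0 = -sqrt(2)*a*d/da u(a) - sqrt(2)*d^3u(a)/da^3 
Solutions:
 u(a) = C1 + Integral(C2*airyai(-a) + C3*airybi(-a), a)


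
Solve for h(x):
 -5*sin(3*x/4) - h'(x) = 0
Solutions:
 h(x) = C1 + 20*cos(3*x/4)/3


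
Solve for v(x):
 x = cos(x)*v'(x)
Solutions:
 v(x) = C1 + Integral(x/cos(x), x)


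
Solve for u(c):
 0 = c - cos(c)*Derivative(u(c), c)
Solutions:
 u(c) = C1 + Integral(c/cos(c), c)


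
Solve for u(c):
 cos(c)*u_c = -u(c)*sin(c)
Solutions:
 u(c) = C1*cos(c)


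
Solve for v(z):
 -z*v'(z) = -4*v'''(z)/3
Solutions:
 v(z) = C1 + Integral(C2*airyai(6^(1/3)*z/2) + C3*airybi(6^(1/3)*z/2), z)


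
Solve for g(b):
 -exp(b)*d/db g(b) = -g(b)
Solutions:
 g(b) = C1*exp(-exp(-b))


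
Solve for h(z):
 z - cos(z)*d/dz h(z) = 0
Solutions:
 h(z) = C1 + Integral(z/cos(z), z)


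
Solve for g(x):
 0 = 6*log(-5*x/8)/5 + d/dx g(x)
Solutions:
 g(x) = C1 - 6*x*log(-x)/5 + 6*x*(-log(5) + 1 + 3*log(2))/5


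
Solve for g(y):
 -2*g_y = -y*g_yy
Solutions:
 g(y) = C1 + C2*y^3


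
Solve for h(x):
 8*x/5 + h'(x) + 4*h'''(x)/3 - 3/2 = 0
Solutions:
 h(x) = C1 + C2*sin(sqrt(3)*x/2) + C3*cos(sqrt(3)*x/2) - 4*x^2/5 + 3*x/2


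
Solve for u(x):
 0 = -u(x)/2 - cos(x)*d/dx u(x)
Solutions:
 u(x) = C1*(sin(x) - 1)^(1/4)/(sin(x) + 1)^(1/4)


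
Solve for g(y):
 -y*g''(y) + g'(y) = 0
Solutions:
 g(y) = C1 + C2*y^2


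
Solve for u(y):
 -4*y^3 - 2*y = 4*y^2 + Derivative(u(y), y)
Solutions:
 u(y) = C1 - y^4 - 4*y^3/3 - y^2


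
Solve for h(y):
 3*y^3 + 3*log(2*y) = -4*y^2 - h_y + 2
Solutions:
 h(y) = C1 - 3*y^4/4 - 4*y^3/3 - 3*y*log(y) - 3*y*log(2) + 5*y


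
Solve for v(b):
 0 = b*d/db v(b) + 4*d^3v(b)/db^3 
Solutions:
 v(b) = C1 + Integral(C2*airyai(-2^(1/3)*b/2) + C3*airybi(-2^(1/3)*b/2), b)


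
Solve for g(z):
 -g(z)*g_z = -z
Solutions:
 g(z) = -sqrt(C1 + z^2)
 g(z) = sqrt(C1 + z^2)


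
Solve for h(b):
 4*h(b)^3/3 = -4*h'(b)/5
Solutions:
 h(b) = -sqrt(6)*sqrt(-1/(C1 - 5*b))/2
 h(b) = sqrt(6)*sqrt(-1/(C1 - 5*b))/2


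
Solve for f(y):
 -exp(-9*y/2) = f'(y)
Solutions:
 f(y) = C1 + 2*exp(-9*y/2)/9


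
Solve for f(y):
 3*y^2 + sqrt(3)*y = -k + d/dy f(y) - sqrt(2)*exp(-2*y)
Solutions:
 f(y) = C1 + k*y + y^3 + sqrt(3)*y^2/2 - sqrt(2)*exp(-2*y)/2


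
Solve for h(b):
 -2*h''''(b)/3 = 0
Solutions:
 h(b) = C1 + C2*b + C3*b^2 + C4*b^3


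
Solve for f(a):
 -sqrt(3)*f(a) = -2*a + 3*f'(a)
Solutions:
 f(a) = C1*exp(-sqrt(3)*a/3) + 2*sqrt(3)*a/3 - 2


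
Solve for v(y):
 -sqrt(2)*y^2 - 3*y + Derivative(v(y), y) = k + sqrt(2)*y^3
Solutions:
 v(y) = C1 + k*y + sqrt(2)*y^4/4 + sqrt(2)*y^3/3 + 3*y^2/2


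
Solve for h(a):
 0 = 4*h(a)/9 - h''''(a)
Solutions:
 h(a) = C1*exp(-sqrt(6)*a/3) + C2*exp(sqrt(6)*a/3) + C3*sin(sqrt(6)*a/3) + C4*cos(sqrt(6)*a/3)


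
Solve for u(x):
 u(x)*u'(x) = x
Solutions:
 u(x) = -sqrt(C1 + x^2)
 u(x) = sqrt(C1 + x^2)


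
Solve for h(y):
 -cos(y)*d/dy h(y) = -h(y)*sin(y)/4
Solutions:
 h(y) = C1/cos(y)^(1/4)


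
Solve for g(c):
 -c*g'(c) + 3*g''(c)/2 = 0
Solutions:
 g(c) = C1 + C2*erfi(sqrt(3)*c/3)


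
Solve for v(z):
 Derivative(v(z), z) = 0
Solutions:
 v(z) = C1


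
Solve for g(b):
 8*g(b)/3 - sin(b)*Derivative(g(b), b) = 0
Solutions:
 g(b) = C1*(cos(b) - 1)^(4/3)/(cos(b) + 1)^(4/3)


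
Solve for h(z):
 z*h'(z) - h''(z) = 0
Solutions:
 h(z) = C1 + C2*erfi(sqrt(2)*z/2)


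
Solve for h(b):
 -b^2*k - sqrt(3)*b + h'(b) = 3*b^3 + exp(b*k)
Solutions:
 h(b) = C1 + 3*b^4/4 + b^3*k/3 + sqrt(3)*b^2/2 + exp(b*k)/k


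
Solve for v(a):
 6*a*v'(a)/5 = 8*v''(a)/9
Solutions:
 v(a) = C1 + C2*erfi(3*sqrt(30)*a/20)


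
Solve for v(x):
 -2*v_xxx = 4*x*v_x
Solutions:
 v(x) = C1 + Integral(C2*airyai(-2^(1/3)*x) + C3*airybi(-2^(1/3)*x), x)


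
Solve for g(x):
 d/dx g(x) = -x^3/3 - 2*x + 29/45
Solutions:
 g(x) = C1 - x^4/12 - x^2 + 29*x/45


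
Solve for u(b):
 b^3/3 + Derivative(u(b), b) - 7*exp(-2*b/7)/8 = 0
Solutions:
 u(b) = C1 - b^4/12 - 49*exp(-2*b/7)/16


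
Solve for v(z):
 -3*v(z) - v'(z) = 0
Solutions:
 v(z) = C1*exp(-3*z)


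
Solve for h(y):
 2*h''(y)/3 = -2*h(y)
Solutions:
 h(y) = C1*sin(sqrt(3)*y) + C2*cos(sqrt(3)*y)


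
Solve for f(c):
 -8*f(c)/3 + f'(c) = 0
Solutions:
 f(c) = C1*exp(8*c/3)


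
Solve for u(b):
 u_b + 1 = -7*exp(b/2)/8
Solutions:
 u(b) = C1 - b - 7*exp(b/2)/4


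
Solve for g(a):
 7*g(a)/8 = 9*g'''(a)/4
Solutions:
 g(a) = C3*exp(84^(1/3)*a/6) + (C1*sin(28^(1/3)*3^(5/6)*a/12) + C2*cos(28^(1/3)*3^(5/6)*a/12))*exp(-84^(1/3)*a/12)


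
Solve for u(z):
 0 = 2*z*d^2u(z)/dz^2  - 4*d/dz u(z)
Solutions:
 u(z) = C1 + C2*z^3


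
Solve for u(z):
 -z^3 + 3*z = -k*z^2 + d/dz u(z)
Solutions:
 u(z) = C1 + k*z^3/3 - z^4/4 + 3*z^2/2


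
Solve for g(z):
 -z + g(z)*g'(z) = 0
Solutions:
 g(z) = -sqrt(C1 + z^2)
 g(z) = sqrt(C1 + z^2)


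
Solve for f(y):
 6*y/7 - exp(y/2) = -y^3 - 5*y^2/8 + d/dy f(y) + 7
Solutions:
 f(y) = C1 + y^4/4 + 5*y^3/24 + 3*y^2/7 - 7*y - 2*exp(y/2)


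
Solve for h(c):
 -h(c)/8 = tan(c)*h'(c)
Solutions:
 h(c) = C1/sin(c)^(1/8)


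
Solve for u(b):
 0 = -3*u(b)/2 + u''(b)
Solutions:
 u(b) = C1*exp(-sqrt(6)*b/2) + C2*exp(sqrt(6)*b/2)


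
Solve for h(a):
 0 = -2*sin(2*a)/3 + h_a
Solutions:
 h(a) = C1 - cos(2*a)/3


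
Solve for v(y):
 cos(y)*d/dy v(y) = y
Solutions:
 v(y) = C1 + Integral(y/cos(y), y)


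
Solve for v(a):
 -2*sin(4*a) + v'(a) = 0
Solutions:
 v(a) = C1 - cos(4*a)/2


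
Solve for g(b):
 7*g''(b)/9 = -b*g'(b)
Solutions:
 g(b) = C1 + C2*erf(3*sqrt(14)*b/14)


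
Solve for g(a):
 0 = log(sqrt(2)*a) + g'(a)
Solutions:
 g(a) = C1 - a*log(a) - a*log(2)/2 + a


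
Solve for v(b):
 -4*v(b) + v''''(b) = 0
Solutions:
 v(b) = C1*exp(-sqrt(2)*b) + C2*exp(sqrt(2)*b) + C3*sin(sqrt(2)*b) + C4*cos(sqrt(2)*b)


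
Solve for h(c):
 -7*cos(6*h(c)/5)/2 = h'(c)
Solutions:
 7*c/2 - 5*log(sin(6*h(c)/5) - 1)/12 + 5*log(sin(6*h(c)/5) + 1)/12 = C1


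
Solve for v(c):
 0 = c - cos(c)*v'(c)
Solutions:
 v(c) = C1 + Integral(c/cos(c), c)


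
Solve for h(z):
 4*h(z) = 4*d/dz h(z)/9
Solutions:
 h(z) = C1*exp(9*z)


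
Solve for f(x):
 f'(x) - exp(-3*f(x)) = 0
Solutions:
 f(x) = log(C1 + 3*x)/3
 f(x) = log((-3^(1/3) - 3^(5/6)*I)*(C1 + x)^(1/3)/2)
 f(x) = log((-3^(1/3) + 3^(5/6)*I)*(C1 + x)^(1/3)/2)


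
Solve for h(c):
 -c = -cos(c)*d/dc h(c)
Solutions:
 h(c) = C1 + Integral(c/cos(c), c)


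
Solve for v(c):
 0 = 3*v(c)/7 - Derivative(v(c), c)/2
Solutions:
 v(c) = C1*exp(6*c/7)


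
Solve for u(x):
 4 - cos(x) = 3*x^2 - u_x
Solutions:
 u(x) = C1 + x^3 - 4*x + sin(x)


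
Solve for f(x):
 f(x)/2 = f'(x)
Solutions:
 f(x) = C1*exp(x/2)


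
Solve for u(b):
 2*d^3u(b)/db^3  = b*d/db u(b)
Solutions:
 u(b) = C1 + Integral(C2*airyai(2^(2/3)*b/2) + C3*airybi(2^(2/3)*b/2), b)


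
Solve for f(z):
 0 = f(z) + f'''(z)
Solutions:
 f(z) = C3*exp(-z) + (C1*sin(sqrt(3)*z/2) + C2*cos(sqrt(3)*z/2))*exp(z/2)


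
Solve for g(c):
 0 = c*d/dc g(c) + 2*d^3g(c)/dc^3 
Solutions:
 g(c) = C1 + Integral(C2*airyai(-2^(2/3)*c/2) + C3*airybi(-2^(2/3)*c/2), c)


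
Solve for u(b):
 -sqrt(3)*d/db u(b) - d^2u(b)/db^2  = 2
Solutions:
 u(b) = C1 + C2*exp(-sqrt(3)*b) - 2*sqrt(3)*b/3


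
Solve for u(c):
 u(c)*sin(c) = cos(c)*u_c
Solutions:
 u(c) = C1/cos(c)


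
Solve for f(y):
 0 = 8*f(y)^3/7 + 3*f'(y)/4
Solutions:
 f(y) = -sqrt(42)*sqrt(-1/(C1 - 32*y))/2
 f(y) = sqrt(42)*sqrt(-1/(C1 - 32*y))/2


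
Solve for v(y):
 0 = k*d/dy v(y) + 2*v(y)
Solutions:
 v(y) = C1*exp(-2*y/k)


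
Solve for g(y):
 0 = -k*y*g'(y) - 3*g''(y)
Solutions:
 g(y) = Piecewise((-sqrt(6)*sqrt(pi)*C1*erf(sqrt(6)*sqrt(k)*y/6)/(2*sqrt(k)) - C2, (k > 0) | (k < 0)), (-C1*y - C2, True))


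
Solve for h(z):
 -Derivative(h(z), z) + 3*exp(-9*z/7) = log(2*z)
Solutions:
 h(z) = C1 - z*log(z) + z*(1 - log(2)) - 7*exp(-9*z/7)/3


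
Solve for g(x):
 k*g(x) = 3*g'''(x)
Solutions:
 g(x) = C1*exp(3^(2/3)*k^(1/3)*x/3) + C2*exp(k^(1/3)*x*(-3^(2/3) + 3*3^(1/6)*I)/6) + C3*exp(-k^(1/3)*x*(3^(2/3) + 3*3^(1/6)*I)/6)


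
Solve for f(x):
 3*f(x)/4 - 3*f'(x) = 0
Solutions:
 f(x) = C1*exp(x/4)


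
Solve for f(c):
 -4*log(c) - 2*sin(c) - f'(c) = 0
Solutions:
 f(c) = C1 - 4*c*log(c) + 4*c + 2*cos(c)


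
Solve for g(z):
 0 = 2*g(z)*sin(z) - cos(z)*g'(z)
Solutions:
 g(z) = C1/cos(z)^2


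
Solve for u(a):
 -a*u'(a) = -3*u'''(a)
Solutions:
 u(a) = C1 + Integral(C2*airyai(3^(2/3)*a/3) + C3*airybi(3^(2/3)*a/3), a)


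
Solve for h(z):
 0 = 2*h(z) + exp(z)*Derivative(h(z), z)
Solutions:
 h(z) = C1*exp(2*exp(-z))


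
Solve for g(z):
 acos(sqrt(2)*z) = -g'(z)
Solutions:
 g(z) = C1 - z*acos(sqrt(2)*z) + sqrt(2)*sqrt(1 - 2*z^2)/2


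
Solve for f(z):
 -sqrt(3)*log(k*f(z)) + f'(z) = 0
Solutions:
 li(k*f(z))/k = C1 + sqrt(3)*z


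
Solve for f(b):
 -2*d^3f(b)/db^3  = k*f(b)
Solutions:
 f(b) = C1*exp(2^(2/3)*b*(-k)^(1/3)/2) + C2*exp(2^(2/3)*b*(-k)^(1/3)*(-1 + sqrt(3)*I)/4) + C3*exp(-2^(2/3)*b*(-k)^(1/3)*(1 + sqrt(3)*I)/4)


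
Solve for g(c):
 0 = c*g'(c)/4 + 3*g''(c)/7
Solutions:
 g(c) = C1 + C2*erf(sqrt(42)*c/12)


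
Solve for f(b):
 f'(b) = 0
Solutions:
 f(b) = C1


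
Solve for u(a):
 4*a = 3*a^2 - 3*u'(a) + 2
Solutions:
 u(a) = C1 + a^3/3 - 2*a^2/3 + 2*a/3


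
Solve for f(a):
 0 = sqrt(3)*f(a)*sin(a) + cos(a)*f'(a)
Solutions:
 f(a) = C1*cos(a)^(sqrt(3))


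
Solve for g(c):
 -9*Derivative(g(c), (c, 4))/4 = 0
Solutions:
 g(c) = C1 + C2*c + C3*c^2 + C4*c^3


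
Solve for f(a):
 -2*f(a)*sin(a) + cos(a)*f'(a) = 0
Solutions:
 f(a) = C1/cos(a)^2


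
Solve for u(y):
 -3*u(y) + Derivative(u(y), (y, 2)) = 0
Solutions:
 u(y) = C1*exp(-sqrt(3)*y) + C2*exp(sqrt(3)*y)


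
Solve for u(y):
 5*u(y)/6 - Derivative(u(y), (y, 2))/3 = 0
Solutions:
 u(y) = C1*exp(-sqrt(10)*y/2) + C2*exp(sqrt(10)*y/2)


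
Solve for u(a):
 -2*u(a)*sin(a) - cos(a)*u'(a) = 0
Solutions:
 u(a) = C1*cos(a)^2


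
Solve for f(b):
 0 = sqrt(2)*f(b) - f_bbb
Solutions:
 f(b) = C3*exp(2^(1/6)*b) + (C1*sin(2^(1/6)*sqrt(3)*b/2) + C2*cos(2^(1/6)*sqrt(3)*b/2))*exp(-2^(1/6)*b/2)


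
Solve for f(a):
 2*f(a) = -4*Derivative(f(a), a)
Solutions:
 f(a) = C1*exp(-a/2)


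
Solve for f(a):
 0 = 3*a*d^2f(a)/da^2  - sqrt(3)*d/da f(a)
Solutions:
 f(a) = C1 + C2*a^(sqrt(3)/3 + 1)


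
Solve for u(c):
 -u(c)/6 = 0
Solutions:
 u(c) = 0


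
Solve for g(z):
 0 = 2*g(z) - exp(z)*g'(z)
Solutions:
 g(z) = C1*exp(-2*exp(-z))


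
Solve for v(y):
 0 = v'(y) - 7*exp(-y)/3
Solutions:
 v(y) = C1 - 7*exp(-y)/3


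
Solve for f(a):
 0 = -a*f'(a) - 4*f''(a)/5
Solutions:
 f(a) = C1 + C2*erf(sqrt(10)*a/4)


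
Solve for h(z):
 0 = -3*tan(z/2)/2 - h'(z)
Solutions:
 h(z) = C1 + 3*log(cos(z/2))


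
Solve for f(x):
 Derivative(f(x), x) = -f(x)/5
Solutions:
 f(x) = C1*exp(-x/5)


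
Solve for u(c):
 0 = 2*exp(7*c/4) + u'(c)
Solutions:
 u(c) = C1 - 8*exp(7*c/4)/7


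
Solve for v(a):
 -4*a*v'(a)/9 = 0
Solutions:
 v(a) = C1


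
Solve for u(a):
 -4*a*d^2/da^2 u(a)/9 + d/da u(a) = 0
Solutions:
 u(a) = C1 + C2*a^(13/4)


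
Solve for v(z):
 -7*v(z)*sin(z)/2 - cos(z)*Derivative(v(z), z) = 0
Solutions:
 v(z) = C1*cos(z)^(7/2)


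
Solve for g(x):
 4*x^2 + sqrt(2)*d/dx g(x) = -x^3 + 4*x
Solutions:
 g(x) = C1 - sqrt(2)*x^4/8 - 2*sqrt(2)*x^3/3 + sqrt(2)*x^2


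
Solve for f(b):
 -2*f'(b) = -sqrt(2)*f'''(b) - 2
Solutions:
 f(b) = C1 + C2*exp(-2^(1/4)*b) + C3*exp(2^(1/4)*b) + b


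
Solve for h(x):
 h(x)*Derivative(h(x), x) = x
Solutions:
 h(x) = -sqrt(C1 + x^2)
 h(x) = sqrt(C1 + x^2)


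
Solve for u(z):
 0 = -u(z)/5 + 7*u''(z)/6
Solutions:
 u(z) = C1*exp(-sqrt(210)*z/35) + C2*exp(sqrt(210)*z/35)


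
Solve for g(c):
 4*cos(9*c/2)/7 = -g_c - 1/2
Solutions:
 g(c) = C1 - c/2 - 8*sin(9*c/2)/63


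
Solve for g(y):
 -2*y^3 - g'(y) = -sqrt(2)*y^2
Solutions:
 g(y) = C1 - y^4/2 + sqrt(2)*y^3/3


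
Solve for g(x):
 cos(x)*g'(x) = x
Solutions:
 g(x) = C1 + Integral(x/cos(x), x)


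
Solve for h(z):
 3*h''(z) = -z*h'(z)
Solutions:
 h(z) = C1 + C2*erf(sqrt(6)*z/6)


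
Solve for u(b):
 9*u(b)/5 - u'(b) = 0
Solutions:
 u(b) = C1*exp(9*b/5)


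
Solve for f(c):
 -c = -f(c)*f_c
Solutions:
 f(c) = -sqrt(C1 + c^2)
 f(c) = sqrt(C1 + c^2)


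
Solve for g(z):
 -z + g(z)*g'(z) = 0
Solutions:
 g(z) = -sqrt(C1 + z^2)
 g(z) = sqrt(C1 + z^2)


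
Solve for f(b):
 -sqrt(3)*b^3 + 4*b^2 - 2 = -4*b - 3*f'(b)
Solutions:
 f(b) = C1 + sqrt(3)*b^4/12 - 4*b^3/9 - 2*b^2/3 + 2*b/3


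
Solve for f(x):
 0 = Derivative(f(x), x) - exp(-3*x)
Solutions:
 f(x) = C1 - exp(-3*x)/3


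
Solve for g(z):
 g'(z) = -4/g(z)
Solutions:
 g(z) = -sqrt(C1 - 8*z)
 g(z) = sqrt(C1 - 8*z)


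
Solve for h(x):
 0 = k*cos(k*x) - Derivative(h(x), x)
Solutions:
 h(x) = C1 + sin(k*x)


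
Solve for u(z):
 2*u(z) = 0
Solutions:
 u(z) = 0


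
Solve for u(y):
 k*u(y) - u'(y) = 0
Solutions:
 u(y) = C1*exp(k*y)


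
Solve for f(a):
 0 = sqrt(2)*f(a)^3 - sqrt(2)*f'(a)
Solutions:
 f(a) = -sqrt(2)*sqrt(-1/(C1 + a))/2
 f(a) = sqrt(2)*sqrt(-1/(C1 + a))/2


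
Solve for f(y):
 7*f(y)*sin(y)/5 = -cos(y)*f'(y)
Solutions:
 f(y) = C1*cos(y)^(7/5)


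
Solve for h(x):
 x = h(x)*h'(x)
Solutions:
 h(x) = -sqrt(C1 + x^2)
 h(x) = sqrt(C1 + x^2)


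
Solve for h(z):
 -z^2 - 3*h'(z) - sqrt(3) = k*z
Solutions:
 h(z) = C1 - k*z^2/6 - z^3/9 - sqrt(3)*z/3


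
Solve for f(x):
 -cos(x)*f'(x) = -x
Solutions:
 f(x) = C1 + Integral(x/cos(x), x)


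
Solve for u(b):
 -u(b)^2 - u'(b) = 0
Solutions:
 u(b) = 1/(C1 + b)


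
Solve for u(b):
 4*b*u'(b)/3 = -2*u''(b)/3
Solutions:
 u(b) = C1 + C2*erf(b)


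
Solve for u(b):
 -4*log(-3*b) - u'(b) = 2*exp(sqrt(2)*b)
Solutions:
 u(b) = C1 - 4*b*log(-b) + 4*b*(1 - log(3)) - sqrt(2)*exp(sqrt(2)*b)


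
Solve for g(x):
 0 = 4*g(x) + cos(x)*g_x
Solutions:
 g(x) = C1*(sin(x)^2 - 2*sin(x) + 1)/(sin(x)^2 + 2*sin(x) + 1)


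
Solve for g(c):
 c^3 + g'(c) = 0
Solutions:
 g(c) = C1 - c^4/4


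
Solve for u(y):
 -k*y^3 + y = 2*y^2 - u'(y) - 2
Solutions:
 u(y) = C1 + k*y^4/4 + 2*y^3/3 - y^2/2 - 2*y


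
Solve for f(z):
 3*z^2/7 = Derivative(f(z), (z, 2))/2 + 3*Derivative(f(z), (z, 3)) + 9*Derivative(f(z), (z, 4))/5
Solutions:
 f(z) = C1 + C2*z + C3*exp(z*(-5 + sqrt(15))/6) + C4*exp(-z*(sqrt(15) + 5)/6) + z^4/14 - 12*z^3/7 + 972*z^2/35


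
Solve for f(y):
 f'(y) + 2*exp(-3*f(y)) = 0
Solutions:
 f(y) = log(C1 - 6*y)/3
 f(y) = log((-3^(1/3) - 3^(5/6)*I)*(C1 - 2*y)^(1/3)/2)
 f(y) = log((-3^(1/3) + 3^(5/6)*I)*(C1 - 2*y)^(1/3)/2)


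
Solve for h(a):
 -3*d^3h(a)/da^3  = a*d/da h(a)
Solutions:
 h(a) = C1 + Integral(C2*airyai(-3^(2/3)*a/3) + C3*airybi(-3^(2/3)*a/3), a)


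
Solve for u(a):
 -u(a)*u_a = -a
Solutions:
 u(a) = -sqrt(C1 + a^2)
 u(a) = sqrt(C1 + a^2)


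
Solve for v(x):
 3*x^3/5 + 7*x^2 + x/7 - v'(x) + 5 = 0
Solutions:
 v(x) = C1 + 3*x^4/20 + 7*x^3/3 + x^2/14 + 5*x


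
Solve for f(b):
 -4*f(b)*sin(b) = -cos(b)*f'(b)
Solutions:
 f(b) = C1/cos(b)^4


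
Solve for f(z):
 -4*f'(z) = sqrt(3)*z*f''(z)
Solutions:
 f(z) = C1 + C2*z^(1 - 4*sqrt(3)/3)


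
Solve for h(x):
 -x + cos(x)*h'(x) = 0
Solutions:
 h(x) = C1 + Integral(x/cos(x), x)


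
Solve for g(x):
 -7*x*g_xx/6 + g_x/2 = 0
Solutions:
 g(x) = C1 + C2*x^(10/7)


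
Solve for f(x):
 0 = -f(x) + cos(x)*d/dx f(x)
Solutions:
 f(x) = C1*sqrt(sin(x) + 1)/sqrt(sin(x) - 1)


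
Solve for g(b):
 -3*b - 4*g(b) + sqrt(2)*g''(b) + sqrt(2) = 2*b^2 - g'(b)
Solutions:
 g(b) = C1*exp(sqrt(2)*b*(-1 + sqrt(1 + 16*sqrt(2)))/4) + C2*exp(-sqrt(2)*b*(1 + sqrt(1 + 16*sqrt(2)))/4) - b^2/2 - b - 1/4


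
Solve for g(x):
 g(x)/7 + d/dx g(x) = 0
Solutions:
 g(x) = C1*exp(-x/7)


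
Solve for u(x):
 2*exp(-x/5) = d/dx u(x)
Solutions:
 u(x) = C1 - 10*exp(-x/5)


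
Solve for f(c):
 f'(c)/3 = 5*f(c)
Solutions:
 f(c) = C1*exp(15*c)


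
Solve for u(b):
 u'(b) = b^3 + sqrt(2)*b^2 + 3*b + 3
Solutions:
 u(b) = C1 + b^4/4 + sqrt(2)*b^3/3 + 3*b^2/2 + 3*b


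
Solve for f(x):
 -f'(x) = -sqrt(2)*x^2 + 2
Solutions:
 f(x) = C1 + sqrt(2)*x^3/3 - 2*x


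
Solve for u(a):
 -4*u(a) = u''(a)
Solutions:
 u(a) = C1*sin(2*a) + C2*cos(2*a)


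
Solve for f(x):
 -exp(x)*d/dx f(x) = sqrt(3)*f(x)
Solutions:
 f(x) = C1*exp(sqrt(3)*exp(-x))


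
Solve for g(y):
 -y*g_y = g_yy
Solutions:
 g(y) = C1 + C2*erf(sqrt(2)*y/2)


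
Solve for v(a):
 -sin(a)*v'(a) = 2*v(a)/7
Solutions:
 v(a) = C1*(cos(a) + 1)^(1/7)/(cos(a) - 1)^(1/7)


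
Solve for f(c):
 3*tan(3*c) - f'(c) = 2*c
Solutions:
 f(c) = C1 - c^2 - log(cos(3*c))


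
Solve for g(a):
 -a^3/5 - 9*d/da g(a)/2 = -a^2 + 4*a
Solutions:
 g(a) = C1 - a^4/90 + 2*a^3/27 - 4*a^2/9


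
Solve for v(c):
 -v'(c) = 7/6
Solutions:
 v(c) = C1 - 7*c/6


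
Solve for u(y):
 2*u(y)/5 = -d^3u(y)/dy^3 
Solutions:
 u(y) = C3*exp(-2^(1/3)*5^(2/3)*y/5) + (C1*sin(2^(1/3)*sqrt(3)*5^(2/3)*y/10) + C2*cos(2^(1/3)*sqrt(3)*5^(2/3)*y/10))*exp(2^(1/3)*5^(2/3)*y/10)


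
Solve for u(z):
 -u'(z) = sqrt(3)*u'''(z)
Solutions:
 u(z) = C1 + C2*sin(3^(3/4)*z/3) + C3*cos(3^(3/4)*z/3)


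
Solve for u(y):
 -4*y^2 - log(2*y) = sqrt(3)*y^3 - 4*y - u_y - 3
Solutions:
 u(y) = C1 + sqrt(3)*y^4/4 + 4*y^3/3 - 2*y^2 + y*log(y) - 4*y + y*log(2)


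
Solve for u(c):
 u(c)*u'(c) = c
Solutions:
 u(c) = -sqrt(C1 + c^2)
 u(c) = sqrt(C1 + c^2)


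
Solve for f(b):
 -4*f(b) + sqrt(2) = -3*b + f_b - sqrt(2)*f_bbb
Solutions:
 f(b) = C1*exp(-b*(sqrt(2)/(sqrt(2 - sqrt(2)/108) + sqrt(2))^(1/3) + 6*(sqrt(2 - sqrt(2)/108) + sqrt(2))^(1/3))/12)*sin(b*(-sqrt(6)/(sqrt(2 - sqrt(2)/108) + sqrt(2))^(1/3) + 6*sqrt(3)*(sqrt(2 - sqrt(2)/108) + sqrt(2))^(1/3))/12) + C2*exp(-b*(sqrt(2)/(sqrt(2 - sqrt(2)/108) + sqrt(2))^(1/3) + 6*(sqrt(2 - sqrt(2)/108) + sqrt(2))^(1/3))/12)*cos(b*(-sqrt(6)/(sqrt(2 - sqrt(2)/108) + sqrt(2))^(1/3) + 6*sqrt(3)*(sqrt(2 - sqrt(2)/108) + sqrt(2))^(1/3))/12) + C3*exp(b*(sqrt(2)/(6*(sqrt(2 - sqrt(2)/108) + sqrt(2))^(1/3)) + (sqrt(2 - sqrt(2)/108) + sqrt(2))^(1/3))) + 3*b/4 - 3/16 + sqrt(2)/4


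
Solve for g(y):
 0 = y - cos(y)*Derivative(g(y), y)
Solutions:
 g(y) = C1 + Integral(y/cos(y), y)


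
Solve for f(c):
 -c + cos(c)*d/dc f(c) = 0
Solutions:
 f(c) = C1 + Integral(c/cos(c), c)


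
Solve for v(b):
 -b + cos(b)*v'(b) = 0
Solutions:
 v(b) = C1 + Integral(b/cos(b), b)


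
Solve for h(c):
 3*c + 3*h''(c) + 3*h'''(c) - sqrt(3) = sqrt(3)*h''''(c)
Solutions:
 h(c) = C1 + C2*c + C3*exp(c*(sqrt(3) + sqrt(3 + 4*sqrt(3)))/2) + C4*exp(c*(-sqrt(3 + 4*sqrt(3)) + sqrt(3))/2) - c^3/6 + c^2*(sqrt(3) + 3)/6


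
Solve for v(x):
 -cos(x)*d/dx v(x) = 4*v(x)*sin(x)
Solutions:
 v(x) = C1*cos(x)^4


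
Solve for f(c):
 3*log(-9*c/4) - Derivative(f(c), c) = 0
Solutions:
 f(c) = C1 + 3*c*log(-c) + 3*c*(-2*log(2) - 1 + 2*log(3))


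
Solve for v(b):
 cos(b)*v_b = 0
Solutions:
 v(b) = C1


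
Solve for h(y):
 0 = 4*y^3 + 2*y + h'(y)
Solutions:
 h(y) = C1 - y^4 - y^2


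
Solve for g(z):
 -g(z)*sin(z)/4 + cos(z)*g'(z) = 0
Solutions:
 g(z) = C1/cos(z)^(1/4)


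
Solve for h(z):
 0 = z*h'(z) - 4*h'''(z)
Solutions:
 h(z) = C1 + Integral(C2*airyai(2^(1/3)*z/2) + C3*airybi(2^(1/3)*z/2), z)


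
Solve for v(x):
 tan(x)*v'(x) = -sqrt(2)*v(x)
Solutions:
 v(x) = C1/sin(x)^(sqrt(2))


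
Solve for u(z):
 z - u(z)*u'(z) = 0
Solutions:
 u(z) = -sqrt(C1 + z^2)
 u(z) = sqrt(C1 + z^2)


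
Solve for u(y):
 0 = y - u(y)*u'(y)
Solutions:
 u(y) = -sqrt(C1 + y^2)
 u(y) = sqrt(C1 + y^2)


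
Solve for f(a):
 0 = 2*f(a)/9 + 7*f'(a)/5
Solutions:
 f(a) = C1*exp(-10*a/63)


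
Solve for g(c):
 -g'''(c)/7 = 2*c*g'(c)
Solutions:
 g(c) = C1 + Integral(C2*airyai(-14^(1/3)*c) + C3*airybi(-14^(1/3)*c), c)


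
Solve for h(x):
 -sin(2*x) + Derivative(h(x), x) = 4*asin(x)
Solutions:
 h(x) = C1 + 4*x*asin(x) + 4*sqrt(1 - x^2) - cos(2*x)/2


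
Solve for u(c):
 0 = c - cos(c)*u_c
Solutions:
 u(c) = C1 + Integral(c/cos(c), c)


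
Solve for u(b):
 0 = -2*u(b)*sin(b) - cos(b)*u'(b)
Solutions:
 u(b) = C1*cos(b)^2


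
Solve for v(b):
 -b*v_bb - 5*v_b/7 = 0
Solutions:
 v(b) = C1 + C2*b^(2/7)


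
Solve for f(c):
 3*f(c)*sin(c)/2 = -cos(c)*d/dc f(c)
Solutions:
 f(c) = C1*cos(c)^(3/2)


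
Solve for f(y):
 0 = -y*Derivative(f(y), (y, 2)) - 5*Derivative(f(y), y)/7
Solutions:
 f(y) = C1 + C2*y^(2/7)


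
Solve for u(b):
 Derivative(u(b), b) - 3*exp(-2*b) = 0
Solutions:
 u(b) = C1 - 3*exp(-2*b)/2


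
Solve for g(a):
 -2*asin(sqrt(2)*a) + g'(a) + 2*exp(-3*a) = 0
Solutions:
 g(a) = C1 + 2*a*asin(sqrt(2)*a) + sqrt(2)*sqrt(1 - 2*a^2) + 2*exp(-3*a)/3


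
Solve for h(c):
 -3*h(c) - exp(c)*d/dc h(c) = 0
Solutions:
 h(c) = C1*exp(3*exp(-c))


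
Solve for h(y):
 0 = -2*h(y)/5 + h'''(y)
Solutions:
 h(y) = C3*exp(2^(1/3)*5^(2/3)*y/5) + (C1*sin(2^(1/3)*sqrt(3)*5^(2/3)*y/10) + C2*cos(2^(1/3)*sqrt(3)*5^(2/3)*y/10))*exp(-2^(1/3)*5^(2/3)*y/10)


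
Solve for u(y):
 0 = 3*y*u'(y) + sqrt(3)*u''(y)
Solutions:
 u(y) = C1 + C2*erf(sqrt(2)*3^(1/4)*y/2)


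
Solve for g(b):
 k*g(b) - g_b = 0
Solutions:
 g(b) = C1*exp(b*k)


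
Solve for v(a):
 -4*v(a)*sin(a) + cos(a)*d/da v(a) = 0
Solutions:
 v(a) = C1/cos(a)^4


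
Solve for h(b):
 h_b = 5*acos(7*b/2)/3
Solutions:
 h(b) = C1 + 5*b*acos(7*b/2)/3 - 5*sqrt(4 - 49*b^2)/21


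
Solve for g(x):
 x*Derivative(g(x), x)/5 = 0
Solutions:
 g(x) = C1


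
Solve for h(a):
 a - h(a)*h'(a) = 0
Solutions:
 h(a) = -sqrt(C1 + a^2)
 h(a) = sqrt(C1 + a^2)


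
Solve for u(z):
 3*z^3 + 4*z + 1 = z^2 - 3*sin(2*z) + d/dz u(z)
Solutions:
 u(z) = C1 + 3*z^4/4 - z^3/3 + 2*z^2 + z - 3*cos(2*z)/2


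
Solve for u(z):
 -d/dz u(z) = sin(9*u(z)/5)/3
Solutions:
 z/3 + 5*log(cos(9*u(z)/5) - 1)/18 - 5*log(cos(9*u(z)/5) + 1)/18 = C1


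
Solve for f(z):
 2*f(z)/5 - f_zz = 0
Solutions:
 f(z) = C1*exp(-sqrt(10)*z/5) + C2*exp(sqrt(10)*z/5)


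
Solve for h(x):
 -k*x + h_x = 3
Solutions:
 h(x) = C1 + k*x^2/2 + 3*x


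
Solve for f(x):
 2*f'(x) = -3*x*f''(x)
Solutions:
 f(x) = C1 + C2*x^(1/3)


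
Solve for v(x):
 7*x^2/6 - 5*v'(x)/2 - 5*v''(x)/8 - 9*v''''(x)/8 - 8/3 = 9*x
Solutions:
 v(x) = C1 + C2*exp(-5^(1/3)*x*(-3*(6 + sqrt(2931)/9)^(1/3) + 5^(1/3)/(6 + sqrt(2931)/9)^(1/3))/18)*sin(sqrt(3)*x*(5/(30 + 5*sqrt(2931)/9)^(1/3) + 3*(30 + 5*sqrt(2931)/9)^(1/3))/18) + C3*exp(-5^(1/3)*x*(-3*(6 + sqrt(2931)/9)^(1/3) + 5^(1/3)/(6 + sqrt(2931)/9)^(1/3))/18)*cos(sqrt(3)*x*(5/(30 + 5*sqrt(2931)/9)^(1/3) + 3*(30 + 5*sqrt(2931)/9)^(1/3))/18) + C4*exp(5^(1/3)*x*(-3*(6 + sqrt(2931)/9)^(1/3) + 5^(1/3)/(6 + sqrt(2931)/9)^(1/3))/9) + 7*x^3/45 - 23*x^2/12 - 13*x/120


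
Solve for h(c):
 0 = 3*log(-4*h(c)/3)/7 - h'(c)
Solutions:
 -7*Integral(1/(log(-_y) - log(3) + 2*log(2)), (_y, h(c)))/3 = C1 - c


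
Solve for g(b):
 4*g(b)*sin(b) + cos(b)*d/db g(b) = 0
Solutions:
 g(b) = C1*cos(b)^4


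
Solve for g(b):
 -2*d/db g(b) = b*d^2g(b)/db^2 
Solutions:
 g(b) = C1 + C2/b


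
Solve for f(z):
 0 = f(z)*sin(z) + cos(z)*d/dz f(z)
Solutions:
 f(z) = C1*cos(z)


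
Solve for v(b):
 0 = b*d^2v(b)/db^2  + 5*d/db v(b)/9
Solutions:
 v(b) = C1 + C2*b^(4/9)


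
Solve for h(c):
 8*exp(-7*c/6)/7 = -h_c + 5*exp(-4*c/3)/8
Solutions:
 h(c) = C1 - 15*exp(-4*c/3)/32 + 48*exp(-7*c/6)/49


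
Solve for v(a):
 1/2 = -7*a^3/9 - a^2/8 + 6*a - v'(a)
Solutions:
 v(a) = C1 - 7*a^4/36 - a^3/24 + 3*a^2 - a/2


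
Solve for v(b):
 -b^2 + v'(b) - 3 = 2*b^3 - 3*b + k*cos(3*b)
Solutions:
 v(b) = C1 + b^4/2 + b^3/3 - 3*b^2/2 + 3*b + k*sin(3*b)/3


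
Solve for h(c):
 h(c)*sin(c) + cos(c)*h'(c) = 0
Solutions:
 h(c) = C1*cos(c)


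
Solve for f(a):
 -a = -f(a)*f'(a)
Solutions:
 f(a) = -sqrt(C1 + a^2)
 f(a) = sqrt(C1 + a^2)


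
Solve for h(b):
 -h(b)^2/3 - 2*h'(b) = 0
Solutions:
 h(b) = 6/(C1 + b)


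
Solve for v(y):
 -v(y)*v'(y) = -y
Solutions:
 v(y) = -sqrt(C1 + y^2)
 v(y) = sqrt(C1 + y^2)


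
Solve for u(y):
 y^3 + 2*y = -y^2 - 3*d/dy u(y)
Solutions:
 u(y) = C1 - y^4/12 - y^3/9 - y^2/3


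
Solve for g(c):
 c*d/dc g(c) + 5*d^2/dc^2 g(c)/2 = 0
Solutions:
 g(c) = C1 + C2*erf(sqrt(5)*c/5)


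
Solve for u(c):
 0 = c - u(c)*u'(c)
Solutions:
 u(c) = -sqrt(C1 + c^2)
 u(c) = sqrt(C1 + c^2)


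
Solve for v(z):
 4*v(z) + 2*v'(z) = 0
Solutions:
 v(z) = C1*exp(-2*z)


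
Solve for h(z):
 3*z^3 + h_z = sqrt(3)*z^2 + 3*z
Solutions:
 h(z) = C1 - 3*z^4/4 + sqrt(3)*z^3/3 + 3*z^2/2


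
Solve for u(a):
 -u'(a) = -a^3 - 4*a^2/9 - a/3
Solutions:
 u(a) = C1 + a^4/4 + 4*a^3/27 + a^2/6


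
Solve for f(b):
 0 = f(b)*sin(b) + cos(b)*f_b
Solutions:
 f(b) = C1*cos(b)


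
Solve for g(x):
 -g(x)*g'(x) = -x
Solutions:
 g(x) = -sqrt(C1 + x^2)
 g(x) = sqrt(C1 + x^2)


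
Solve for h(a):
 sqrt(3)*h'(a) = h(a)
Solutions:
 h(a) = C1*exp(sqrt(3)*a/3)


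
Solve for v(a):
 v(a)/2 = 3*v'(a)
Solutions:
 v(a) = C1*exp(a/6)


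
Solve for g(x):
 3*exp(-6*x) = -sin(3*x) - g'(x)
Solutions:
 g(x) = C1 + cos(3*x)/3 + exp(-6*x)/2


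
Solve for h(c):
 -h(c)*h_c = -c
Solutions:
 h(c) = -sqrt(C1 + c^2)
 h(c) = sqrt(C1 + c^2)


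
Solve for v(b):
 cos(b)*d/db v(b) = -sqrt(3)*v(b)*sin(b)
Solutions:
 v(b) = C1*cos(b)^(sqrt(3))


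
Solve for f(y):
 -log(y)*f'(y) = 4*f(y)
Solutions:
 f(y) = C1*exp(-4*li(y))


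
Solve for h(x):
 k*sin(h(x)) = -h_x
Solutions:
 h(x) = -acos((-C1 - exp(2*k*x))/(C1 - exp(2*k*x))) + 2*pi
 h(x) = acos((-C1 - exp(2*k*x))/(C1 - exp(2*k*x)))


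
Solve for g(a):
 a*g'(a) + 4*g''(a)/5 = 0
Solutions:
 g(a) = C1 + C2*erf(sqrt(10)*a/4)


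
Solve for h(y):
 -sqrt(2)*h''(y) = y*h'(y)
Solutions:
 h(y) = C1 + C2*erf(2^(1/4)*y/2)


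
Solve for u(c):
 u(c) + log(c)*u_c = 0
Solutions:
 u(c) = C1*exp(-li(c))


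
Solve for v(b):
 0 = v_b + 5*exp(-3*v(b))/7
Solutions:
 v(b) = log(C1 - 15*b/7)/3
 v(b) = log((-1 - sqrt(3)*I)*(C1 - 15*b/7)^(1/3)/2)
 v(b) = log((-1 + sqrt(3)*I)*(C1 - 15*b/7)^(1/3)/2)


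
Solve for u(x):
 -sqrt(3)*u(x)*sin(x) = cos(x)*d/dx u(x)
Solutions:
 u(x) = C1*cos(x)^(sqrt(3))


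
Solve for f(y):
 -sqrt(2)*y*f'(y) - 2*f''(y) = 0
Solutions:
 f(y) = C1 + C2*erf(2^(1/4)*y/2)


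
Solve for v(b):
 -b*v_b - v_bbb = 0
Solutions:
 v(b) = C1 + Integral(C2*airyai(-b) + C3*airybi(-b), b)


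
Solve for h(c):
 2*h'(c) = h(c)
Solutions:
 h(c) = C1*exp(c/2)


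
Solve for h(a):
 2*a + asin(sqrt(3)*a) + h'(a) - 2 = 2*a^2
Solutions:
 h(a) = C1 + 2*a^3/3 - a^2 - a*asin(sqrt(3)*a) + 2*a - sqrt(3)*sqrt(1 - 3*a^2)/3


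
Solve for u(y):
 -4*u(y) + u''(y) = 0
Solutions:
 u(y) = C1*exp(-2*y) + C2*exp(2*y)


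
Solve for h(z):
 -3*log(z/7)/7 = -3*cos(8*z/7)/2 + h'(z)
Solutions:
 h(z) = C1 - 3*z*log(z)/7 + 3*z/7 + 3*z*log(7)/7 + 21*sin(8*z/7)/16


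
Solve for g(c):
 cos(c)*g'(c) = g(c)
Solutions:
 g(c) = C1*sqrt(sin(c) + 1)/sqrt(sin(c) - 1)


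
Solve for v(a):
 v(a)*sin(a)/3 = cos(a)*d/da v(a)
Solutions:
 v(a) = C1/cos(a)^(1/3)


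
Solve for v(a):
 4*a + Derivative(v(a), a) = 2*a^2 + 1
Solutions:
 v(a) = C1 + 2*a^3/3 - 2*a^2 + a


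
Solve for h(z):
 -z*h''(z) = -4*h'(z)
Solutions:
 h(z) = C1 + C2*z^5


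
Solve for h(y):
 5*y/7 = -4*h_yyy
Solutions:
 h(y) = C1 + C2*y + C3*y^2 - 5*y^4/672


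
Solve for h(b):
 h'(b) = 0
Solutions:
 h(b) = C1


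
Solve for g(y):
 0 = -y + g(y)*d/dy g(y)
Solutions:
 g(y) = -sqrt(C1 + y^2)
 g(y) = sqrt(C1 + y^2)


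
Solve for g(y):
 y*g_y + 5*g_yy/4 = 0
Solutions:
 g(y) = C1 + C2*erf(sqrt(10)*y/5)


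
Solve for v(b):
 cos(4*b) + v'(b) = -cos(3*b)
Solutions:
 v(b) = C1 - sin(3*b)/3 - sin(4*b)/4


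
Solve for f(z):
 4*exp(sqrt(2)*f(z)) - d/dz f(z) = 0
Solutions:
 f(z) = sqrt(2)*(2*log(-1/(C1 + 4*z)) - log(2))/4


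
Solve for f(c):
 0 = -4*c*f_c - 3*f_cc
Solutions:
 f(c) = C1 + C2*erf(sqrt(6)*c/3)


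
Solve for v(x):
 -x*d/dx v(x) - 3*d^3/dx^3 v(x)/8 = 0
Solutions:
 v(x) = C1 + Integral(C2*airyai(-2*3^(2/3)*x/3) + C3*airybi(-2*3^(2/3)*x/3), x)


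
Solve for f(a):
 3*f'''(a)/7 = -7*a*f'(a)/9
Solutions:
 f(a) = C1 + Integral(C2*airyai(-7^(2/3)*a/3) + C3*airybi(-7^(2/3)*a/3), a)


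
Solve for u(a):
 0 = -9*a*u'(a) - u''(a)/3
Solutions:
 u(a) = C1 + C2*erf(3*sqrt(6)*a/2)


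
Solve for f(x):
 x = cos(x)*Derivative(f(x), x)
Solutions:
 f(x) = C1 + Integral(x/cos(x), x)


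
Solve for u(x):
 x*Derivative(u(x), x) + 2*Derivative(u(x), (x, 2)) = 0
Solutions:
 u(x) = C1 + C2*erf(x/2)


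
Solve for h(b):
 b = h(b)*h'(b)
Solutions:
 h(b) = -sqrt(C1 + b^2)
 h(b) = sqrt(C1 + b^2)


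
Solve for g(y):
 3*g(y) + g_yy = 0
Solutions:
 g(y) = C1*sin(sqrt(3)*y) + C2*cos(sqrt(3)*y)


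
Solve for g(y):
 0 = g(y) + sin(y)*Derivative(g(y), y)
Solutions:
 g(y) = C1*sqrt(cos(y) + 1)/sqrt(cos(y) - 1)


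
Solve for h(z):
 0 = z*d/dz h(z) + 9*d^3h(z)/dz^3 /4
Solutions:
 h(z) = C1 + Integral(C2*airyai(-2^(2/3)*3^(1/3)*z/3) + C3*airybi(-2^(2/3)*3^(1/3)*z/3), z)


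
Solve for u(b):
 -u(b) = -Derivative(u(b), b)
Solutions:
 u(b) = C1*exp(b)


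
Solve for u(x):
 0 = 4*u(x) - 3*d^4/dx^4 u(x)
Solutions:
 u(x) = C1*exp(-sqrt(2)*3^(3/4)*x/3) + C2*exp(sqrt(2)*3^(3/4)*x/3) + C3*sin(sqrt(2)*3^(3/4)*x/3) + C4*cos(sqrt(2)*3^(3/4)*x/3)


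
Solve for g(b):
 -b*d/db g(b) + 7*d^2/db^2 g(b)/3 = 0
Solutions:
 g(b) = C1 + C2*erfi(sqrt(42)*b/14)


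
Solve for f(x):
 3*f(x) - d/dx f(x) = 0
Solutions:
 f(x) = C1*exp(3*x)


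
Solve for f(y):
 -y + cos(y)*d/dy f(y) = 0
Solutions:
 f(y) = C1 + Integral(y/cos(y), y)


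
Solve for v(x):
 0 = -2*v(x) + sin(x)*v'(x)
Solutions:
 v(x) = C1*(cos(x) - 1)/(cos(x) + 1)


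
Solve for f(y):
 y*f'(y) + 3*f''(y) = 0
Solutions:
 f(y) = C1 + C2*erf(sqrt(6)*y/6)


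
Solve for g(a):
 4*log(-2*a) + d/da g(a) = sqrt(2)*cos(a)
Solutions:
 g(a) = C1 - 4*a*log(-a) - 4*a*log(2) + 4*a + sqrt(2)*sin(a)


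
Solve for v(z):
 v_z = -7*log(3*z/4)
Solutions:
 v(z) = C1 - 7*z*log(z) + z*log(16384/2187) + 7*z


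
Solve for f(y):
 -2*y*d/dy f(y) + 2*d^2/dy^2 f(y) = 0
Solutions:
 f(y) = C1 + C2*erfi(sqrt(2)*y/2)


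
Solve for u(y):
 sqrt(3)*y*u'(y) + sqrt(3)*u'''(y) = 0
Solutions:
 u(y) = C1 + Integral(C2*airyai(-y) + C3*airybi(-y), y)


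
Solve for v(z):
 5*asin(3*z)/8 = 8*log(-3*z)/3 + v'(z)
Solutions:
 v(z) = C1 - 8*z*log(-z)/3 + 5*z*asin(3*z)/8 - 8*z*log(3)/3 + 8*z/3 + 5*sqrt(1 - 9*z^2)/24


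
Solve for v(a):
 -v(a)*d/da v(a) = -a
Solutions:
 v(a) = -sqrt(C1 + a^2)
 v(a) = sqrt(C1 + a^2)


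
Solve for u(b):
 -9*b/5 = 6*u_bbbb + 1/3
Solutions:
 u(b) = C1 + C2*b + C3*b^2 + C4*b^3 - b^5/400 - b^4/432


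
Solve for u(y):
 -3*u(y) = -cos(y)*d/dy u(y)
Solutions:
 u(y) = C1*(sin(y) + 1)^(3/2)/(sin(y) - 1)^(3/2)


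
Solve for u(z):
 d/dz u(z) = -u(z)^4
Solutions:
 u(z) = (-3^(2/3) - 3*3^(1/6)*I)*(1/(C1 + z))^(1/3)/6
 u(z) = (-3^(2/3) + 3*3^(1/6)*I)*(1/(C1 + z))^(1/3)/6
 u(z) = (1/(C1 + 3*z))^(1/3)


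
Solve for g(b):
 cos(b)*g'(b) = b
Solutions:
 g(b) = C1 + Integral(b/cos(b), b)


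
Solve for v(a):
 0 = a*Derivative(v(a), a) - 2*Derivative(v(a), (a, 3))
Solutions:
 v(a) = C1 + Integral(C2*airyai(2^(2/3)*a/2) + C3*airybi(2^(2/3)*a/2), a)


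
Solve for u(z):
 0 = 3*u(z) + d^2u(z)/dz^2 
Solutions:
 u(z) = C1*sin(sqrt(3)*z) + C2*cos(sqrt(3)*z)


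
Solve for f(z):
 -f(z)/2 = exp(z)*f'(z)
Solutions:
 f(z) = C1*exp(exp(-z)/2)


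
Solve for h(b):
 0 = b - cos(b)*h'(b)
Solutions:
 h(b) = C1 + Integral(b/cos(b), b)


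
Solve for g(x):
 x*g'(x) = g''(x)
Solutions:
 g(x) = C1 + C2*erfi(sqrt(2)*x/2)


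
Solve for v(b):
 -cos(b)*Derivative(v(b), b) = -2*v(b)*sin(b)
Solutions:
 v(b) = C1/cos(b)^2


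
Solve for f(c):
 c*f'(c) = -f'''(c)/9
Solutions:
 f(c) = C1 + Integral(C2*airyai(-3^(2/3)*c) + C3*airybi(-3^(2/3)*c), c)


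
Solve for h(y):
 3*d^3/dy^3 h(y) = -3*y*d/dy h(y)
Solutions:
 h(y) = C1 + Integral(C2*airyai(-y) + C3*airybi(-y), y)


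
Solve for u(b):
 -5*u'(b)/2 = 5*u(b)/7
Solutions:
 u(b) = C1*exp(-2*b/7)


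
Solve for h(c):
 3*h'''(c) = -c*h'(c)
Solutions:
 h(c) = C1 + Integral(C2*airyai(-3^(2/3)*c/3) + C3*airybi(-3^(2/3)*c/3), c)


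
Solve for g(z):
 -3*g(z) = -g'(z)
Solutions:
 g(z) = C1*exp(3*z)


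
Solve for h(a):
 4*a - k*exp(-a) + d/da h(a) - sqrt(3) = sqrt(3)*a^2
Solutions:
 h(a) = C1 + sqrt(3)*a^3/3 - 2*a^2 + sqrt(3)*a - k*exp(-a)


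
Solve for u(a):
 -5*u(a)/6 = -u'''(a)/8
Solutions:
 u(a) = C3*exp(20^(1/3)*3^(2/3)*a/3) + (C1*sin(20^(1/3)*3^(1/6)*a/2) + C2*cos(20^(1/3)*3^(1/6)*a/2))*exp(-20^(1/3)*3^(2/3)*a/6)


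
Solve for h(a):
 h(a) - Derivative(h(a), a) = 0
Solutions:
 h(a) = C1*exp(a)


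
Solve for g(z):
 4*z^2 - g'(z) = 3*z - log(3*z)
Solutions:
 g(z) = C1 + 4*z^3/3 - 3*z^2/2 + z*log(z) - z + z*log(3)


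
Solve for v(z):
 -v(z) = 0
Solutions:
 v(z) = 0


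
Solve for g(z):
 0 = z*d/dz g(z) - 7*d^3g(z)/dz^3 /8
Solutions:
 g(z) = C1 + Integral(C2*airyai(2*7^(2/3)*z/7) + C3*airybi(2*7^(2/3)*z/7), z)


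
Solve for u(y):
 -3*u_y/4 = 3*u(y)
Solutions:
 u(y) = C1*exp(-4*y)


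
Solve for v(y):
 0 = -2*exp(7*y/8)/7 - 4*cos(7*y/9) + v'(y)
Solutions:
 v(y) = C1 + 16*exp(7*y/8)/49 + 36*sin(7*y/9)/7


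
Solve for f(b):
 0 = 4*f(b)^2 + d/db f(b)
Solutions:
 f(b) = 1/(C1 + 4*b)


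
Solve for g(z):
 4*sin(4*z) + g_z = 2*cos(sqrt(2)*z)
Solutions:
 g(z) = C1 + sqrt(2)*sin(sqrt(2)*z) + cos(4*z)


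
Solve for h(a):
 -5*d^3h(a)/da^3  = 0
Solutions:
 h(a) = C1 + C2*a + C3*a^2


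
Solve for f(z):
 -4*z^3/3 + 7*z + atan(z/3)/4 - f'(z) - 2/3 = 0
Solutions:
 f(z) = C1 - z^4/3 + 7*z^2/2 + z*atan(z/3)/4 - 2*z/3 - 3*log(z^2 + 9)/8


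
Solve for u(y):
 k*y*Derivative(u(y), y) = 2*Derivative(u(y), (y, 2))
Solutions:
 u(y) = Piecewise((-sqrt(pi)*C1*erf(y*sqrt(-k)/2)/sqrt(-k) - C2, (k > 0) | (k < 0)), (-C1*y - C2, True))


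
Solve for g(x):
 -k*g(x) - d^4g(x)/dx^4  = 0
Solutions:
 g(x) = C1*exp(-x*(-k)^(1/4)) + C2*exp(x*(-k)^(1/4)) + C3*exp(-I*x*(-k)^(1/4)) + C4*exp(I*x*(-k)^(1/4))


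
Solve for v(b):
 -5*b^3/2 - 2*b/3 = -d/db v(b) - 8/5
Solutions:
 v(b) = C1 + 5*b^4/8 + b^2/3 - 8*b/5
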